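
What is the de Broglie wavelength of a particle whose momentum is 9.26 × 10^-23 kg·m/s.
7.16 × 10^-12 m

Using the de Broglie relation λ = h/p:

λ = h/p
λ = (6.626 × 10^-34 J·s) / (9.26 × 10^-23 kg·m/s)
λ = 7.16 × 10^-12 m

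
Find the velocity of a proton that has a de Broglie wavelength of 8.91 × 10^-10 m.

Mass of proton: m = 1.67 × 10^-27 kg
4.45 × 10^2 m/s

From the de Broglie relation λ = h/(mv), we solve for v:

v = h/(mλ)
v = (6.626 × 10^-34 J·s) / (1.67 × 10^-27 kg × 8.91 × 10^-10 m)
v = 4.45 × 10^2 m/s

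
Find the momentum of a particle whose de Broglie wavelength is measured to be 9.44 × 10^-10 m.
7.02 × 10^-25 kg·m/s

From the de Broglie relation λ = h/p, we solve for p:

p = h/λ
p = (6.626 × 10^-34 J·s) / (9.44 × 10^-10 m)
p = 7.02 × 10^-25 kg·m/s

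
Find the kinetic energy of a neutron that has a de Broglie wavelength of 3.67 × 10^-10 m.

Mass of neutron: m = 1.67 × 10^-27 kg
9.76 × 10^-22 J (or 6.09 × 10^-3 eV)

From λ = h/√(2mKE), we solve for KE:

λ² = h²/(2mKE)
KE = h²/(2mλ²)
KE = (6.626 × 10^-34 J·s)² / (2 × 1.67 × 10^-27 kg × (3.67 × 10^-10 m)²)
KE = 9.76 × 10^-22 J
KE = 6.09 × 10^-3 eV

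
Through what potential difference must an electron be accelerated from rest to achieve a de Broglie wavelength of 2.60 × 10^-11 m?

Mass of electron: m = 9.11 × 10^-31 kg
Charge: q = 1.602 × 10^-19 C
2.23 × 10^3 V

From λ = h/√(2mqV), we solve for V:

λ² = h²/(2mqV)
V = h²/(2mqλ²)
V = (6.626 × 10^-34 J·s)² / (2 × 9.11 × 10^-31 kg × 1.602 × 10^-19 C × (2.60 × 10^-11 m)²)
V = 2.23 × 10^3 V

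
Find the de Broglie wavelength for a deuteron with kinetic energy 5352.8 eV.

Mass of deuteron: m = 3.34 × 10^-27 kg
2.77 × 10^-13 m

Using λ = h/√(2mKE):

First convert KE to Joules: KE = 5352.8 eV = 8.576 × 10^-16 J

λ = h/√(2mKE)
λ = (6.626 × 10^-34 J·s) / √(2 × 3.34 × 10^-27 kg × 8.576 × 10^-16 J)
λ = 2.77 × 10^-13 m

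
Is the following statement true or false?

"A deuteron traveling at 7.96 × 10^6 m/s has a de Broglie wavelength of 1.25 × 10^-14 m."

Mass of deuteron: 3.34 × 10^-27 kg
False

The claim is incorrect.

Using λ = h/(mv):
λ = (6.626 × 10^-34 J·s) / (3.34 × 10^-27 kg × 7.96 × 10^6 m/s)
λ = 2.49 × 10^-14 m

The actual wavelength differs from the claimed 1.25 × 10^-14 m.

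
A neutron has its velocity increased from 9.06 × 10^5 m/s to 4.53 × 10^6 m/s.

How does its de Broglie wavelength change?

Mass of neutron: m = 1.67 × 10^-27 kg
The wavelength decreases by a factor of 5.

Using λ = h/(mv):

Initial wavelength: λ₁ = h/(mv₁) = 4.38 × 10^-13 m
Final wavelength: λ₂ = h/(mv₂) = 8.76 × 10^-14 m

Since λ ∝ 1/v, when velocity increases by a factor of 5, the wavelength decreases by a factor of 5.

λ₂/λ₁ = v₁/v₂ = 1/5

The wavelength decreases by a factor of 5.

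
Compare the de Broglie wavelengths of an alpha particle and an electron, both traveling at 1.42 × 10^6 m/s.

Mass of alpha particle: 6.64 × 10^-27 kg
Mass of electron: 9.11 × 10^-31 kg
The electron has the longer wavelength.

Using λ = h/(mv), since both particles have the same velocity, the wavelength depends only on mass.

For alpha particle: λ₁ = h/(m₁v) = 7.03 × 10^-14 m
For electron: λ₂ = h/(m₂v) = 5.12 × 10^-10 m

Since λ ∝ 1/m at constant velocity, the lighter particle has the longer wavelength.

The electron has the longer de Broglie wavelength.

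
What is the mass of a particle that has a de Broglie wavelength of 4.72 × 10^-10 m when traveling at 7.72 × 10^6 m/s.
1.82 × 10^-31 kg

From the de Broglie relation λ = h/(mv), we solve for m:

m = h/(λv)
m = (6.626 × 10^-34 J·s) / (4.72 × 10^-10 m × 7.72 × 10^6 m/s)
m = 1.82 × 10^-31 kg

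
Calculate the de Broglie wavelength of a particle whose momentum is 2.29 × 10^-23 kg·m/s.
2.89 × 10^-11 m

Using the de Broglie relation λ = h/p:

λ = h/p
λ = (6.626 × 10^-34 J·s) / (2.29 × 10^-23 kg·m/s)
λ = 2.89 × 10^-11 m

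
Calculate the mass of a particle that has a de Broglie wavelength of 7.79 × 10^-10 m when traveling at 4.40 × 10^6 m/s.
1.93 × 10^-31 kg

From the de Broglie relation λ = h/(mv), we solve for m:

m = h/(λv)
m = (6.626 × 10^-34 J·s) / (7.79 × 10^-10 m × 4.40 × 10^6 m/s)
m = 1.93 × 10^-31 kg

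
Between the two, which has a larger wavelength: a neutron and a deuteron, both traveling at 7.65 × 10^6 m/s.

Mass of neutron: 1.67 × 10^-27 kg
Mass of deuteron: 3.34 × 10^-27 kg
The neutron has the longer wavelength.

Using λ = h/(mv), since both particles have the same velocity, the wavelength depends only on mass.

For neutron: λ₁ = h/(m₁v) = 5.19 × 10^-14 m
For deuteron: λ₂ = h/(m₂v) = 2.59 × 10^-14 m

Since λ ∝ 1/m at constant velocity, the lighter particle has the longer wavelength.

The neutron has the longer de Broglie wavelength.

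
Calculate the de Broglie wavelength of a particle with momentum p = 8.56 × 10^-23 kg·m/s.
7.74 × 10^-12 m

Using the de Broglie relation λ = h/p:

λ = h/p
λ = (6.626 × 10^-34 J·s) / (8.56 × 10^-23 kg·m/s)
λ = 7.74 × 10^-12 m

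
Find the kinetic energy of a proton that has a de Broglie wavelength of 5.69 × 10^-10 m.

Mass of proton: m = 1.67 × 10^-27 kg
4.06 × 10^-22 J (or 2.53 × 10^-3 eV)

From λ = h/√(2mKE), we solve for KE:

λ² = h²/(2mKE)
KE = h²/(2mλ²)
KE = (6.626 × 10^-34 J·s)² / (2 × 1.67 × 10^-27 kg × (5.69 × 10^-10 m)²)
KE = 4.06 × 10^-22 J
KE = 2.53 × 10^-3 eV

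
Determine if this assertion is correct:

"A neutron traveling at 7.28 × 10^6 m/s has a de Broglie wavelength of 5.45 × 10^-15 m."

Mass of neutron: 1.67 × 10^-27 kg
False

The claim is incorrect.

Using λ = h/(mv):
λ = (6.626 × 10^-34 J·s) / (1.67 × 10^-27 kg × 7.28 × 10^6 m/s)
λ = 5.45 × 10^-14 m

The actual wavelength differs from the claimed 5.45 × 10^-15 m.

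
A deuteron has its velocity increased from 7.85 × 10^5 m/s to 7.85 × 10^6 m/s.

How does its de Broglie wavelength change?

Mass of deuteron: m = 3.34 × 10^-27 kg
The wavelength decreases by a factor of 10.

Using λ = h/(mv):

Initial wavelength: λ₁ = h/(mv₁) = 2.53 × 10^-13 m
Final wavelength: λ₂ = h/(mv₂) = 2.53 × 10^-14 m

Since λ ∝ 1/v, when velocity increases by a factor of 10, the wavelength decreases by a factor of 10.

λ₂/λ₁ = v₁/v₂ = 1/10

The wavelength decreases by a factor of 10.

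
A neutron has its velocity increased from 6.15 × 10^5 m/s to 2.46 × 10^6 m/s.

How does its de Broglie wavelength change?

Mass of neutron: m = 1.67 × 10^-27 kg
The wavelength decreases by a factor of 4.

Using λ = h/(mv):

Initial wavelength: λ₁ = h/(mv₁) = 6.45 × 10^-13 m
Final wavelength: λ₂ = h/(mv₂) = 1.61 × 10^-13 m

Since λ ∝ 1/v, when velocity increases by a factor of 4, the wavelength decreases by a factor of 4.

λ₂/λ₁ = v₁/v₂ = 1/4

The wavelength decreases by a factor of 4.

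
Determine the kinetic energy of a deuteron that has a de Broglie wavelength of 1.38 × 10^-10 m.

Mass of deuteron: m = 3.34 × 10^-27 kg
3.45 × 10^-21 J (or 0.0215 eV)

From λ = h/√(2mKE), we solve for KE:

λ² = h²/(2mKE)
KE = h²/(2mλ²)
KE = (6.626 × 10^-34 J·s)² / (2 × 3.34 × 10^-27 kg × (1.38 × 10^-10 m)²)
KE = 3.45 × 10^-21 J
KE = 0.0215 eV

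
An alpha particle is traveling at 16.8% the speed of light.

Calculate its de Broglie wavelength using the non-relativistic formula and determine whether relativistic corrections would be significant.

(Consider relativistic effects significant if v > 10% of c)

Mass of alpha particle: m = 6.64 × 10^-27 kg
Yes, relativistic corrections are needed.

Using the non-relativistic de Broglie formula λ = h/(mv):

v = 16.8% × c = 5.037 × 10^7 m/s

λ = h/(mv)
λ = (6.626 × 10^-34 J·s) / (6.64 × 10^-27 kg × 5.037 × 10^7 m/s)
λ = 1.98 × 10^-15 m

Since v = 16.8% of c > 10% of c, relativistic corrections ARE significant and the actual wavelength would differ from this non-relativistic estimate.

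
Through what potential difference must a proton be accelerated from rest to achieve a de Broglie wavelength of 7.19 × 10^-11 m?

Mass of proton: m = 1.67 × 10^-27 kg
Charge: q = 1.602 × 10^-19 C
1.59 × 10^-1 V

From λ = h/√(2mqV), we solve for V:

λ² = h²/(2mqV)
V = h²/(2mqλ²)
V = (6.626 × 10^-34 J·s)² / (2 × 1.67 × 10^-27 kg × 1.602 × 10^-19 C × (7.19 × 10^-11 m)²)
V = 1.59 × 10^-1 V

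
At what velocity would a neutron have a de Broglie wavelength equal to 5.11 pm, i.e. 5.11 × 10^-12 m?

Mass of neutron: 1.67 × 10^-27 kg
7.76 × 10^4 m/s

From λ = h/(mv), solve for v:

v = h/(mλ)
v = (6.626 × 10^-34 J·s) / (1.67 × 10^-27 kg × 5.11 × 10^-12 m)
v = 7.76 × 10^4 m/s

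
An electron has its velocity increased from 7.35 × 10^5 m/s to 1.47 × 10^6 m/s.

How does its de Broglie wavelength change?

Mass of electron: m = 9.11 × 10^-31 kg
The wavelength decreases by a factor of 2.

Using λ = h/(mv):

Initial wavelength: λ₁ = h/(mv₁) = 9.90 × 10^-10 m
Final wavelength: λ₂ = h/(mv₂) = 4.95 × 10^-10 m

Since λ ∝ 1/v, when velocity increases by a factor of 2, the wavelength decreases by a factor of 2.

λ₂/λ₁ = v₁/v₂ = 1/2

The wavelength decreases by a factor of 2.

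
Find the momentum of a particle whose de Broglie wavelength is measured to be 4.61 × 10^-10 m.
1.44 × 10^-24 kg·m/s

From the de Broglie relation λ = h/p, we solve for p:

p = h/λ
p = (6.626 × 10^-34 J·s) / (4.61 × 10^-10 m)
p = 1.44 × 10^-24 kg·m/s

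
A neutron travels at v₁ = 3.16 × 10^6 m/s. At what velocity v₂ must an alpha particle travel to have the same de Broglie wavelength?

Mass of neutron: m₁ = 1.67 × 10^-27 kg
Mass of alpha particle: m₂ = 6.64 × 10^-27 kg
v₂ = 7.95 × 10^5 m/s

For equal de Broglie wavelengths: λ₁ = λ₂

h/(m₁v₁) = h/(m₂v₂)
m₁v₁ = m₂v₂
v₂ = v₁ · (m₁/m₂)

v₂ = 3.16 × 10^6 m/s × (1.67 × 10^-27 kg / 6.64 × 10^-27 kg)
v₂ = 7.95 × 10^5 m/s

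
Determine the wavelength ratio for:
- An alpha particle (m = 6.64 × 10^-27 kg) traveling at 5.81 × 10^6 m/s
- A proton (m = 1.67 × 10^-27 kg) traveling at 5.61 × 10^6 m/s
λ₁/λ₂ = 0.243

Using λ = h/(mv):

λ₁ = h/(m₁v₁) = 1.72 × 10^-14 m
λ₂ = h/(m₂v₂) = 7.07 × 10^-14 m

Ratio λ₁/λ₂ = (m₂v₂)/(m₁v₁)
         = (1.67 × 10^-27 kg × 5.61 × 10^6 m/s) / (6.64 × 10^-27 kg × 5.81 × 10^6 m/s)
         = 0.243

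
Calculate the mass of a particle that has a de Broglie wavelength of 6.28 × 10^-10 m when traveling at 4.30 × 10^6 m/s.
2.45 × 10^-31 kg

From the de Broglie relation λ = h/(mv), we solve for m:

m = h/(λv)
m = (6.626 × 10^-34 J·s) / (6.28 × 10^-10 m × 4.30 × 10^6 m/s)
m = 2.45 × 10^-31 kg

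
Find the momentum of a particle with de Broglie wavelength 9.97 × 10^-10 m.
6.65 × 10^-25 kg·m/s

From the de Broglie relation λ = h/p, we solve for p:

p = h/λ
p = (6.626 × 10^-34 J·s) / (9.97 × 10^-10 m)
p = 6.65 × 10^-25 kg·m/s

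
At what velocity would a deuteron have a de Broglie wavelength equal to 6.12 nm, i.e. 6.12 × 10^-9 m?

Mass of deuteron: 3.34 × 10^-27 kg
3.24 × 10^1 m/s

From λ = h/(mv), solve for v:

v = h/(mλ)
v = (6.626 × 10^-34 J·s) / (3.34 × 10^-27 kg × 6.12 × 10^-9 m)
v = 3.24 × 10^1 m/s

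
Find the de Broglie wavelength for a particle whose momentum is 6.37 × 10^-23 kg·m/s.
1.04 × 10^-11 m

Using the de Broglie relation λ = h/p:

λ = h/p
λ = (6.626 × 10^-34 J·s) / (6.37 × 10^-23 kg·m/s)
λ = 1.04 × 10^-11 m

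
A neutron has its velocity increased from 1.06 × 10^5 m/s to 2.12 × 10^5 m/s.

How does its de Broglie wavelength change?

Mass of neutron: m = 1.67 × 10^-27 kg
The wavelength decreases by a factor of 2.

Using λ = h/(mv):

Initial wavelength: λ₁ = h/(mv₁) = 3.74 × 10^-12 m
Final wavelength: λ₂ = h/(mv₂) = 1.87 × 10^-12 m

Since λ ∝ 1/v, when velocity increases by a factor of 2, the wavelength decreases by a factor of 2.

λ₂/λ₁ = v₁/v₂ = 1/2

The wavelength decreases by a factor of 2.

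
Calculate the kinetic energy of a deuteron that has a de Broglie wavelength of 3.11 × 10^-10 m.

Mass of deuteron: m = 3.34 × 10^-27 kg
6.80 × 10^-22 J (or 4.24 × 10^-3 eV)

From λ = h/√(2mKE), we solve for KE:

λ² = h²/(2mKE)
KE = h²/(2mλ²)
KE = (6.626 × 10^-34 J·s)² / (2 × 3.34 × 10^-27 kg × (3.11 × 10^-10 m)²)
KE = 6.80 × 10^-22 J
KE = 4.24 × 10^-3 eV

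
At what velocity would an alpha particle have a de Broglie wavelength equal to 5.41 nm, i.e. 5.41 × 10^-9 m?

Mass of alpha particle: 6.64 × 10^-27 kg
1.84 × 10^1 m/s

From λ = h/(mv), solve for v:

v = h/(mλ)
v = (6.626 × 10^-34 J·s) / (6.64 × 10^-27 kg × 5.41 × 10^-9 m)
v = 1.84 × 10^1 m/s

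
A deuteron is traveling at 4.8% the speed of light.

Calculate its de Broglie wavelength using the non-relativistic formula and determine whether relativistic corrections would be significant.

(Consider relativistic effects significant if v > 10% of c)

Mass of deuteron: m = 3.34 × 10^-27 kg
No, relativistic corrections are not needed.

Using the non-relativistic de Broglie formula λ = h/(mv):

v = 4.8% × c = 1.439 × 10^7 m/s

λ = h/(mv)
λ = (6.626 × 10^-34 J·s) / (3.34 × 10^-27 kg × 1.439 × 10^7 m/s)
λ = 1.38 × 10^-14 m

Since v = 4.8% of c < 10% of c, relativistic corrections are NOT significant and this non-relativistic result is a good approximation.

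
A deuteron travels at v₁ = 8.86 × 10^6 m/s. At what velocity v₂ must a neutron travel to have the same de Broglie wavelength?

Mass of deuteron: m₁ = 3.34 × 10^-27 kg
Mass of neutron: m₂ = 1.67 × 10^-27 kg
v₂ = 1.77 × 10^7 m/s

For equal de Broglie wavelengths: λ₁ = λ₂

h/(m₁v₁) = h/(m₂v₂)
m₁v₁ = m₂v₂
v₂ = v₁ · (m₁/m₂)

v₂ = 8.86 × 10^6 m/s × (3.34 × 10^-27 kg / 1.67 × 10^-27 kg)
v₂ = 1.77 × 10^7 m/s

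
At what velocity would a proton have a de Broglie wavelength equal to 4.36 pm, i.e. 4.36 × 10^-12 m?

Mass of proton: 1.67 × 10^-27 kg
9.10 × 10^4 m/s

From λ = h/(mv), solve for v:

v = h/(mλ)
v = (6.626 × 10^-34 J·s) / (1.67 × 10^-27 kg × 4.36 × 10^-12 m)
v = 9.10 × 10^4 m/s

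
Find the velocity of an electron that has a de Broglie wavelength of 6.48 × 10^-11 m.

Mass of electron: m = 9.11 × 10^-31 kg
1.12 × 10^7 m/s

From the de Broglie relation λ = h/(mv), we solve for v:

v = h/(mλ)
v = (6.626 × 10^-34 J·s) / (9.11 × 10^-31 kg × 6.48 × 10^-11 m)
v = 1.12 × 10^7 m/s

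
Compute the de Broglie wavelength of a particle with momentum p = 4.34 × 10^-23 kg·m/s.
1.53 × 10^-11 m

Using the de Broglie relation λ = h/p:

λ = h/p
λ = (6.626 × 10^-34 J·s) / (4.34 × 10^-23 kg·m/s)
λ = 1.53 × 10^-11 m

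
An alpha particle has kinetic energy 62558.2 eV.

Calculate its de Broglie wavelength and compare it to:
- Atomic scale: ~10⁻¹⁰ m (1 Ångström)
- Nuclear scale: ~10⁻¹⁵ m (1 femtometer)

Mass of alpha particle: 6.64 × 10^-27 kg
λ = 5.74 × 10^-14 m, which is between nuclear and atomic scales.

Using λ = h/√(2mKE):

KE = 62558.2 eV = 1.002 × 10^-14 J

λ = h/√(2mKE)
λ = (6.626 × 10^-34 J·s) / √(2 × 6.64 × 10^-27 kg × 1.002 × 10^-14 J)
λ = 5.74 × 10^-14 m

Comparison:
- Atomic scale (10⁻¹⁰ m): λ is 0.00057× this size
- Nuclear scale (10⁻¹⁵ m): λ is 57× this size

The wavelength is between nuclear and atomic scales.

This wavelength is appropriate for probing atomic structure but too large for nuclear physics experiments.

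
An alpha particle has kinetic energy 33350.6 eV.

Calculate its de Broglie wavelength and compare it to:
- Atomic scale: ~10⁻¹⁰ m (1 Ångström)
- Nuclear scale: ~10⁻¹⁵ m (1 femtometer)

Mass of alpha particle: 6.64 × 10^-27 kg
λ = 7.87 × 10^-14 m, which is between nuclear and atomic scales.

Using λ = h/√(2mKE):

KE = 33350.6 eV = 5.343 × 10^-15 J

λ = h/√(2mKE)
λ = (6.626 × 10^-34 J·s) / √(2 × 6.64 × 10^-27 kg × 5.343 × 10^-15 J)
λ = 7.87 × 10^-14 m

Comparison:
- Atomic scale (10⁻¹⁰ m): λ is 0.00079× this size
- Nuclear scale (10⁻¹⁵ m): λ is 79× this size

The wavelength is between nuclear and atomic scales.

This wavelength is appropriate for probing atomic structure but too large for nuclear physics experiments.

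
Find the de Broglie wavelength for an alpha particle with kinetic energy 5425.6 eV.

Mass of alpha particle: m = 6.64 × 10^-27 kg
1.95 × 10^-13 m

Using λ = h/√(2mKE):

First convert KE to Joules: KE = 5425.6 eV = 8.693 × 10^-16 J

λ = h/√(2mKE)
λ = (6.626 × 10^-34 J·s) / √(2 × 6.64 × 10^-27 kg × 8.693 × 10^-16 J)
λ = 1.95 × 10^-13 m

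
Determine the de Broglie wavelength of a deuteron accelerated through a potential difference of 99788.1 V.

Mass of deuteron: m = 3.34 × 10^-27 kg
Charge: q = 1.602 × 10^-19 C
6.41 × 10^-14 m

When a particle is accelerated through voltage V, it gains kinetic energy KE = qV.

The de Broglie wavelength is then λ = h/√(2mqV):

λ = h/√(2mqV)
λ = (6.626 × 10^-34 J·s) / √(2 × 3.34 × 10^-27 kg × 1.602 × 10^-19 C × 99788.1 V)
λ = 6.41 × 10^-14 m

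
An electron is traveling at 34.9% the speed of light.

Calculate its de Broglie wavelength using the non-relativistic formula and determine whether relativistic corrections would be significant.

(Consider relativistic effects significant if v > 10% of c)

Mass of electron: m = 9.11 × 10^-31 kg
Yes, relativistic corrections are needed.

Using the non-relativistic de Broglie formula λ = h/(mv):

v = 34.9% × c = 1.046 × 10^8 m/s

λ = h/(mv)
λ = (6.626 × 10^-34 J·s) / (9.11 × 10^-31 kg × 1.046 × 10^8 m/s)
λ = 6.95 × 10^-12 m

Since v = 34.9% of c > 10% of c, relativistic corrections ARE significant and the actual wavelength would differ from this non-relativistic estimate.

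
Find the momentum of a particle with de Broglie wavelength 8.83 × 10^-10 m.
7.50 × 10^-25 kg·m/s

From the de Broglie relation λ = h/p, we solve for p:

p = h/λ
p = (6.626 × 10^-34 J·s) / (8.83 × 10^-10 m)
p = 7.50 × 10^-25 kg·m/s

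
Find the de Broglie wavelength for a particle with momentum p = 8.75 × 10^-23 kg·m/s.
7.57 × 10^-12 m

Using the de Broglie relation λ = h/p:

λ = h/p
λ = (6.626 × 10^-34 J·s) / (8.75 × 10^-23 kg·m/s)
λ = 7.57 × 10^-12 m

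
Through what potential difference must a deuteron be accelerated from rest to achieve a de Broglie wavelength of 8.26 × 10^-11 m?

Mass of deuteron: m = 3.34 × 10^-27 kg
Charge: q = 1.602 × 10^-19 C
6.01 × 10^-2 V

From λ = h/√(2mqV), we solve for V:

λ² = h²/(2mqV)
V = h²/(2mqλ²)
V = (6.626 × 10^-34 J·s)² / (2 × 3.34 × 10^-27 kg × 1.602 × 10^-19 C × (8.26 × 10^-11 m)²)
V = 6.01 × 10^-2 V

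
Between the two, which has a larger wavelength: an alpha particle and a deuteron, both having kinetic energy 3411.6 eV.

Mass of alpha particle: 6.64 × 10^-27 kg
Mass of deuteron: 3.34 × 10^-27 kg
The deuteron has the longer wavelength.

Using λ = h/√(2mKE):

For alpha particle: λ₁ = h/√(2m₁KE) = 2.46 × 10^-13 m
For deuteron: λ₂ = h/√(2m₂KE) = 3.47 × 10^-13 m

Since λ ∝ 1/√m at constant kinetic energy, the lighter particle has the longer wavelength.

The deuteron has the longer de Broglie wavelength.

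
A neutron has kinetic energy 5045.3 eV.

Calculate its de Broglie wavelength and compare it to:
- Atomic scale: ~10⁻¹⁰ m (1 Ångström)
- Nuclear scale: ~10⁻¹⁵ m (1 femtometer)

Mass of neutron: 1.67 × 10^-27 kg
λ = 4.03 × 10^-13 m, which is between nuclear and atomic scales.

Using λ = h/√(2mKE):

KE = 5045.3 eV = 8.083 × 10^-16 J

λ = h/√(2mKE)
λ = (6.626 × 10^-34 J·s) / √(2 × 1.67 × 10^-27 kg × 8.083 × 10^-16 J)
λ = 4.03 × 10^-13 m

Comparison:
- Atomic scale (10⁻¹⁰ m): λ is 0.004× this size
- Nuclear scale (10⁻¹⁵ m): λ is 4e+02× this size

The wavelength is between nuclear and atomic scales.

This wavelength is appropriate for probing atomic structure but too large for nuclear physics experiments.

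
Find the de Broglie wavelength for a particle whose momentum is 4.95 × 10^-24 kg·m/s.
1.34 × 10^-10 m

Using the de Broglie relation λ = h/p:

λ = h/p
λ = (6.626 × 10^-34 J·s) / (4.95 × 10^-24 kg·m/s)
λ = 1.34 × 10^-10 m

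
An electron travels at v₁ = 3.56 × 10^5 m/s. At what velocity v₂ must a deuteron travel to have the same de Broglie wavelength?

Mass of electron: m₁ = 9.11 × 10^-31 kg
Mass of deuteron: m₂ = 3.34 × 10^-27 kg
v₂ = 9.71 × 10^1 m/s

For equal de Broglie wavelengths: λ₁ = λ₂

h/(m₁v₁) = h/(m₂v₂)
m₁v₁ = m₂v₂
v₂ = v₁ · (m₁/m₂)

v₂ = 3.56 × 10^5 m/s × (9.11 × 10^-31 kg / 3.34 × 10^-27 kg)
v₂ = 9.71 × 10^1 m/s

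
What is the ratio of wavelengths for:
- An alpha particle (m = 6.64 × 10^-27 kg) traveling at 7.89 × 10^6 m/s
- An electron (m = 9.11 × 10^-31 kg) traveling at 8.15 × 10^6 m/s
λ₁/λ₂ = 1.42 × 10^-4

Using λ = h/(mv):

λ₁ = h/(m₁v₁) = 1.26 × 10^-14 m
λ₂ = h/(m₂v₂) = 8.92 × 10^-11 m

Ratio λ₁/λ₂ = (m₂v₂)/(m₁v₁)
         = (9.11 × 10^-31 kg × 8.15 × 10^6 m/s) / (6.64 × 10^-27 kg × 7.89 × 10^6 m/s)
         = 1.42 × 10^-4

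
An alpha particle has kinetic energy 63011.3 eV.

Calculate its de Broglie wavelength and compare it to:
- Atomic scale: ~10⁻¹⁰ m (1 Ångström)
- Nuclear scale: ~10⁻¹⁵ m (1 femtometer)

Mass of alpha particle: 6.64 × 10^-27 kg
λ = 5.72 × 10^-14 m, which is between nuclear and atomic scales.

Using λ = h/√(2mKE):

KE = 63011.3 eV = 1.010 × 10^-14 J

λ = h/√(2mKE)
λ = (6.626 × 10^-34 J·s) / √(2 × 6.64 × 10^-27 kg × 1.010 × 10^-14 J)
λ = 5.72 × 10^-14 m

Comparison:
- Atomic scale (10⁻¹⁰ m): λ is 0.00057× this size
- Nuclear scale (10⁻¹⁵ m): λ is 57× this size

The wavelength is between nuclear and atomic scales.

This wavelength is appropriate for probing atomic structure but too large for nuclear physics experiments.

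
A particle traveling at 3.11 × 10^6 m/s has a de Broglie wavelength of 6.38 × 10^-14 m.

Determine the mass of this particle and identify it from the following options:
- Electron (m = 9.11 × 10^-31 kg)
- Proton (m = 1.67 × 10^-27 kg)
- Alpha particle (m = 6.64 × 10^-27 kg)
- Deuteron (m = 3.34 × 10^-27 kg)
The particle is a deuteron.

From λ = h/(mv), solve for mass:

m = h/(λv)
m = (6.626 × 10^-34 J·s) / (6.38 × 10^-14 m × 3.11 × 10^6 m/s)
m = 3.34 × 10^-27 kg

Comparing with the listed masses, this is closest to a deuteron.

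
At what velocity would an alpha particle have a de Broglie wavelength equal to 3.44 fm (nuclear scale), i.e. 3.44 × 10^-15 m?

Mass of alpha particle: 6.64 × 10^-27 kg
2.90 × 10^7 m/s

From λ = h/(mv), solve for v:

v = h/(mλ)
v = (6.626 × 10^-34 J·s) / (6.64 × 10^-27 kg × 3.44 × 10^-15 m)
v = 2.90 × 10^7 m/s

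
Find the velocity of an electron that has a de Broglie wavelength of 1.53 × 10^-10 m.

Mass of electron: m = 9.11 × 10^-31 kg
4.75 × 10^6 m/s

From the de Broglie relation λ = h/(mv), we solve for v:

v = h/(mλ)
v = (6.626 × 10^-34 J·s) / (9.11 × 10^-31 kg × 1.53 × 10^-10 m)
v = 4.75 × 10^6 m/s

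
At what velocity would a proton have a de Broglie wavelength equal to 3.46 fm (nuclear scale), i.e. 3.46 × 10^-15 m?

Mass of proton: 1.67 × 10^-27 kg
1.15 × 10^8 m/s

From λ = h/(mv), solve for v:

v = h/(mλ)
v = (6.626 × 10^-34 J·s) / (1.67 × 10^-27 kg × 3.46 × 10^-15 m)
v = 1.15 × 10^8 m/s

Note: This velocity is 38.3% of the speed of light, so relativistic corrections would be needed for a more accurate calculation.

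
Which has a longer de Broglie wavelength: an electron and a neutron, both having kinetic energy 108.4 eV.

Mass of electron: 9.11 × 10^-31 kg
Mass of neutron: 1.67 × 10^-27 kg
The electron has the longer wavelength.

Using λ = h/√(2mKE):

For electron: λ₁ = h/√(2m₁KE) = 1.18 × 10^-10 m
For neutron: λ₂ = h/√(2m₂KE) = 2.75 × 10^-12 m

Since λ ∝ 1/√m at constant kinetic energy, the lighter particle has the longer wavelength.

The electron has the longer de Broglie wavelength.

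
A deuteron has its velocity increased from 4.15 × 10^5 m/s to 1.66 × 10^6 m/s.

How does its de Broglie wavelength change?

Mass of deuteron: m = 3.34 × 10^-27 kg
The wavelength decreases by a factor of 4.

Using λ = h/(mv):

Initial wavelength: λ₁ = h/(mv₁) = 4.78 × 10^-13 m
Final wavelength: λ₂ = h/(mv₂) = 1.20 × 10^-13 m

Since λ ∝ 1/v, when velocity increases by a factor of 4, the wavelength decreases by a factor of 4.

λ₂/λ₁ = v₁/v₂ = 1/4

The wavelength decreases by a factor of 4.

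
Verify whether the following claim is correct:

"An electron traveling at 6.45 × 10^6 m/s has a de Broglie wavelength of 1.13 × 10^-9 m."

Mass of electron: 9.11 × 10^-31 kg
False

The claim is incorrect.

Using λ = h/(mv):
λ = (6.626 × 10^-34 J·s) / (9.11 × 10^-31 kg × 6.45 × 10^6 m/s)
λ = 1.13 × 10^-10 m

The actual wavelength differs from the claimed 1.13 × 10^-9 m.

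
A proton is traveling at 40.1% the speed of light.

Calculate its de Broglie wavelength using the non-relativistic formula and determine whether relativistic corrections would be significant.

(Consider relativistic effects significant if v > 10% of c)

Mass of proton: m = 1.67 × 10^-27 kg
Yes, relativistic corrections are needed.

Using the non-relativistic de Broglie formula λ = h/(mv):

v = 40.1% × c = 1.202 × 10^8 m/s

λ = h/(mv)
λ = (6.626 × 10^-34 J·s) / (1.67 × 10^-27 kg × 1.202 × 10^8 m/s)
λ = 3.30 × 10^-15 m

Since v = 40.1% of c > 10% of c, relativistic corrections ARE significant and the actual wavelength would differ from this non-relativistic estimate.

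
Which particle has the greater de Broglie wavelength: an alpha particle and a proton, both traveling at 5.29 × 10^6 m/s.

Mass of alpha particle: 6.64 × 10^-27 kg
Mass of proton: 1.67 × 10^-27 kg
The proton has the longer wavelength.

Using λ = h/(mv), since both particles have the same velocity, the wavelength depends only on mass.

For alpha particle: λ₁ = h/(m₁v) = 1.89 × 10^-14 m
For proton: λ₂ = h/(m₂v) = 7.50 × 10^-14 m

Since λ ∝ 1/m at constant velocity, the lighter particle has the longer wavelength.

The proton has the longer de Broglie wavelength.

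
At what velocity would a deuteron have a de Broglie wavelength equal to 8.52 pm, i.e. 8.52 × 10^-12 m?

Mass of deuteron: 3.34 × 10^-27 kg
2.33 × 10^4 m/s

From λ = h/(mv), solve for v:

v = h/(mλ)
v = (6.626 × 10^-34 J·s) / (3.34 × 10^-27 kg × 8.52 × 10^-12 m)
v = 2.33 × 10^4 m/s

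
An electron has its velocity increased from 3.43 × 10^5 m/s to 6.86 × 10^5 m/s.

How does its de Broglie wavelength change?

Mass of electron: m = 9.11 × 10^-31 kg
The wavelength decreases by a factor of 2.

Using λ = h/(mv):

Initial wavelength: λ₁ = h/(mv₁) = 2.12 × 10^-9 m
Final wavelength: λ₂ = h/(mv₂) = 1.06 × 10^-9 m

Since λ ∝ 1/v, when velocity increases by a factor of 2, the wavelength decreases by a factor of 2.

λ₂/λ₁ = v₁/v₂ = 1/2

The wavelength decreases by a factor of 2.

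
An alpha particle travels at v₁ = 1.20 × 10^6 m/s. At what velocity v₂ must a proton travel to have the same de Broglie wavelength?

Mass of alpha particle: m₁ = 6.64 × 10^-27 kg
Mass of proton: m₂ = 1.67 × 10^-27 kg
v₂ = 4.77 × 10^6 m/s

For equal de Broglie wavelengths: λ₁ = λ₂

h/(m₁v₁) = h/(m₂v₂)
m₁v₁ = m₂v₂
v₂ = v₁ · (m₁/m₂)

v₂ = 1.20 × 10^6 m/s × (6.64 × 10^-27 kg / 1.67 × 10^-27 kg)
v₂ = 4.77 × 10^6 m/s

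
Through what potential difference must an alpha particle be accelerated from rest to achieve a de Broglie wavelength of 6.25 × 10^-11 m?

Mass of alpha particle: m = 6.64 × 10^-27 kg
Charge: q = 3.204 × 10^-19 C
2.64 × 10^-2 V

From λ = h/√(2mqV), we solve for V:

λ² = h²/(2mqV)
V = h²/(2mqλ²)
V = (6.626 × 10^-34 J·s)² / (2 × 6.64 × 10^-27 kg × 3.204 × 10^-19 C × (6.25 × 10^-11 m)²)
V = 2.64 × 10^-2 V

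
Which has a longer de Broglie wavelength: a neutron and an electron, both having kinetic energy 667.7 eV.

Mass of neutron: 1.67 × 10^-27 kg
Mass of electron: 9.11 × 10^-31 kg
The electron has the longer wavelength.

Using λ = h/√(2mKE):

For neutron: λ₁ = h/√(2m₁KE) = 1.11 × 10^-12 m
For electron: λ₂ = h/√(2m₂KE) = 4.75 × 10^-11 m

Since λ ∝ 1/√m at constant kinetic energy, the lighter particle has the longer wavelength.

The electron has the longer de Broglie wavelength.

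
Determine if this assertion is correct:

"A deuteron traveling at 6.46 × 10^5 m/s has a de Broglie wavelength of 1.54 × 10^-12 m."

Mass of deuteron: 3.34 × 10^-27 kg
False

The claim is incorrect.

Using λ = h/(mv):
λ = (6.626 × 10^-34 J·s) / (3.34 × 10^-27 kg × 6.46 × 10^5 m/s)
λ = 3.07 × 10^-13 m

The actual wavelength differs from the claimed 1.54 × 10^-12 m.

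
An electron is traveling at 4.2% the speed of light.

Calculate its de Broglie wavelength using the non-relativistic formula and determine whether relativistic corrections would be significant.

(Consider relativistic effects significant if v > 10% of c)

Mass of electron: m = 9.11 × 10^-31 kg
No, relativistic corrections are not needed.

Using the non-relativistic de Broglie formula λ = h/(mv):

v = 4.2% × c = 1.259 × 10^7 m/s

λ = h/(mv)
λ = (6.626 × 10^-34 J·s) / (9.11 × 10^-31 kg × 1.259 × 10^7 m/s)
λ = 5.78 × 10^-11 m

Since v = 4.2% of c < 10% of c, relativistic corrections are NOT significant and this non-relativistic result is a good approximation.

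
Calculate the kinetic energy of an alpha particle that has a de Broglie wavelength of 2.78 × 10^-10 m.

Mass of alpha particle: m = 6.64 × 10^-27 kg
4.28 × 10^-22 J (or 2.67 × 10^-3 eV)

From λ = h/√(2mKE), we solve for KE:

λ² = h²/(2mKE)
KE = h²/(2mλ²)
KE = (6.626 × 10^-34 J·s)² / (2 × 6.64 × 10^-27 kg × (2.78 × 10^-10 m)²)
KE = 4.28 × 10^-22 J
KE = 2.67 × 10^-3 eV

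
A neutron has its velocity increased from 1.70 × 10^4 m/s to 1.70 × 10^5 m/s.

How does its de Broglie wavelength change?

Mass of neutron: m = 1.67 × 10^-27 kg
The wavelength decreases by a factor of 10.

Using λ = h/(mv):

Initial wavelength: λ₁ = h/(mv₁) = 2.33 × 10^-11 m
Final wavelength: λ₂ = h/(mv₂) = 2.33 × 10^-12 m

Since λ ∝ 1/v, when velocity increases by a factor of 10, the wavelength decreases by a factor of 10.

λ₂/λ₁ = v₁/v₂ = 1/10

The wavelength decreases by a factor of 10.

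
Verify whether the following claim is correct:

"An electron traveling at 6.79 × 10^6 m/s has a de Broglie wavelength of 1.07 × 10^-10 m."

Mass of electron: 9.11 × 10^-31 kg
True

The claim is correct.

Using λ = h/(mv):
λ = (6.626 × 10^-34 J·s) / (9.11 × 10^-31 kg × 6.79 × 10^6 m/s)
λ = 1.07 × 10^-10 m

This matches the claimed value.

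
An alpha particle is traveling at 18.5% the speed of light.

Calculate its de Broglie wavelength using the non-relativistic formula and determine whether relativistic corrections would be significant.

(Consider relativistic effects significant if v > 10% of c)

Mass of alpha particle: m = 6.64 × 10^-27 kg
Yes, relativistic corrections are needed.

Using the non-relativistic de Broglie formula λ = h/(mv):

v = 18.5% × c = 5.546 × 10^7 m/s

λ = h/(mv)
λ = (6.626 × 10^-34 J·s) / (6.64 × 10^-27 kg × 5.546 × 10^7 m/s)
λ = 1.80 × 10^-15 m

Since v = 18.5% of c > 10% of c, relativistic corrections ARE significant and the actual wavelength would differ from this non-relativistic estimate.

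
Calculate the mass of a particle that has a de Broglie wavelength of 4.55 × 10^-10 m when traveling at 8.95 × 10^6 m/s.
1.63 × 10^-31 kg

From the de Broglie relation λ = h/(mv), we solve for m:

m = h/(λv)
m = (6.626 × 10^-34 J·s) / (4.55 × 10^-10 m × 8.95 × 10^6 m/s)
m = 1.63 × 10^-31 kg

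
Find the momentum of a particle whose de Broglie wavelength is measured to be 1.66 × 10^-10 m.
3.99 × 10^-24 kg·m/s

From the de Broglie relation λ = h/p, we solve for p:

p = h/λ
p = (6.626 × 10^-34 J·s) / (1.66 × 10^-10 m)
p = 3.99 × 10^-24 kg·m/s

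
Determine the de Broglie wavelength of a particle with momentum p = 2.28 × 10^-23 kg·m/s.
2.91 × 10^-11 m

Using the de Broglie relation λ = h/p:

λ = h/p
λ = (6.626 × 10^-34 J·s) / (2.28 × 10^-23 kg·m/s)
λ = 2.91 × 10^-11 m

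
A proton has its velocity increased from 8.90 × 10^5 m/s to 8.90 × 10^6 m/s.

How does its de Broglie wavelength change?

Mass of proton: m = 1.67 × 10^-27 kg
The wavelength decreases by a factor of 10.

Using λ = h/(mv):

Initial wavelength: λ₁ = h/(mv₁) = 4.46 × 10^-13 m
Final wavelength: λ₂ = h/(mv₂) = 4.46 × 10^-14 m

Since λ ∝ 1/v, when velocity increases by a factor of 10, the wavelength decreases by a factor of 10.

λ₂/λ₁ = v₁/v₂ = 1/10

The wavelength decreases by a factor of 10.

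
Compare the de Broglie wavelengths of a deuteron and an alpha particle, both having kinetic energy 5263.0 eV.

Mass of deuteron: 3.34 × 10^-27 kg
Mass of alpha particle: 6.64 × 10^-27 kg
The deuteron has the longer wavelength.

Using λ = h/√(2mKE):

For deuteron: λ₁ = h/√(2m₁KE) = 2.79 × 10^-13 m
For alpha particle: λ₂ = h/√(2m₂KE) = 1.98 × 10^-13 m

Since λ ∝ 1/√m at constant kinetic energy, the lighter particle has the longer wavelength.

The deuteron has the longer de Broglie wavelength.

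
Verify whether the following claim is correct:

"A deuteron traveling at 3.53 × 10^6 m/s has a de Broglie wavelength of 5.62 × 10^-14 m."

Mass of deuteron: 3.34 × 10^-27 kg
True

The claim is correct.

Using λ = h/(mv):
λ = (6.626 × 10^-34 J·s) / (3.34 × 10^-27 kg × 3.53 × 10^6 m/s)
λ = 5.62 × 10^-14 m

This matches the claimed value.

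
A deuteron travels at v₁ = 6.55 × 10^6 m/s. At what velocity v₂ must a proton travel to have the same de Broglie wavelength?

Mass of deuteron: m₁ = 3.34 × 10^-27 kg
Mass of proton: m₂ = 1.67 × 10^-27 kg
v₂ = 1.31 × 10^7 m/s

For equal de Broglie wavelengths: λ₁ = λ₂

h/(m₁v₁) = h/(m₂v₂)
m₁v₁ = m₂v₂
v₂ = v₁ · (m₁/m₂)

v₂ = 6.55 × 10^6 m/s × (3.34 × 10^-27 kg / 1.67 × 10^-27 kg)
v₂ = 1.31 × 10^7 m/s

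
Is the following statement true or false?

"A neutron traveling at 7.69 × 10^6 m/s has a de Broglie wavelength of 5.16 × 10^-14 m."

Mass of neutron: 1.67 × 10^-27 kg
True

The claim is correct.

Using λ = h/(mv):
λ = (6.626 × 10^-34 J·s) / (1.67 × 10^-27 kg × 7.69 × 10^6 m/s)
λ = 5.16 × 10^-14 m

This matches the claimed value.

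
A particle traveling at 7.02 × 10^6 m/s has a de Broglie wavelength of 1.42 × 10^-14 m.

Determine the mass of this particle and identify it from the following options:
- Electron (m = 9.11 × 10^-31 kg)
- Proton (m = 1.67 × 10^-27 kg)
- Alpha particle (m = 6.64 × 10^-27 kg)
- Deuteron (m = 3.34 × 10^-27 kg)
The particle is an alpha particle.

From λ = h/(mv), solve for mass:

m = h/(λv)
m = (6.626 × 10^-34 J·s) / (1.42 × 10^-14 m × 7.02 × 10^6 m/s)
m = 6.65 × 10^-27 kg

Comparing with the listed masses, this is closest to an alpha particle.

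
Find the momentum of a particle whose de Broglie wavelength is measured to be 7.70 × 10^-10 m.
8.61 × 10^-25 kg·m/s

From the de Broglie relation λ = h/p, we solve for p:

p = h/λ
p = (6.626 × 10^-34 J·s) / (7.70 × 10^-10 m)
p = 8.61 × 10^-25 kg·m/s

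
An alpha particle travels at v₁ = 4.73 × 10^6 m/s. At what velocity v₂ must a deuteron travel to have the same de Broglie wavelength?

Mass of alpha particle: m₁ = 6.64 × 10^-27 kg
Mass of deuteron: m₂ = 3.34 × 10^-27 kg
v₂ = 9.40 × 10^6 m/s

For equal de Broglie wavelengths: λ₁ = λ₂

h/(m₁v₁) = h/(m₂v₂)
m₁v₁ = m₂v₂
v₂ = v₁ · (m₁/m₂)

v₂ = 4.73 × 10^6 m/s × (6.64 × 10^-27 kg / 3.34 × 10^-27 kg)
v₂ = 9.40 × 10^6 m/s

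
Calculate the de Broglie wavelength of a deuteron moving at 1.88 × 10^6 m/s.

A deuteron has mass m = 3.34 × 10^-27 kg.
1.06 × 10^-13 m

Using the de Broglie relation λ = h/(mv):

λ = h/(mv)
λ = (6.626 × 10^-34 J·s) / (3.34 × 10^-27 kg × 1.88 × 10^6 m/s)
λ = 1.06 × 10^-13 m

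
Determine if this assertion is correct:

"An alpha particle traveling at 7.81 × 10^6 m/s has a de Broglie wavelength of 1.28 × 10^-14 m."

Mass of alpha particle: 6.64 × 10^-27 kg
True

The claim is correct.

Using λ = h/(mv):
λ = (6.626 × 10^-34 J·s) / (6.64 × 10^-27 kg × 7.81 × 10^6 m/s)
λ = 1.28 × 10^-14 m

This matches the claimed value.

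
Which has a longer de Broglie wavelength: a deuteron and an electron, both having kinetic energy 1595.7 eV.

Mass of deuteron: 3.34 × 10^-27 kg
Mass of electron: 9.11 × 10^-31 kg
The electron has the longer wavelength.

Using λ = h/√(2mKE):

For deuteron: λ₁ = h/√(2m₁KE) = 5.07 × 10^-13 m
For electron: λ₂ = h/√(2m₂KE) = 3.07 × 10^-11 m

Since λ ∝ 1/√m at constant kinetic energy, the lighter particle has the longer wavelength.

The electron has the longer de Broglie wavelength.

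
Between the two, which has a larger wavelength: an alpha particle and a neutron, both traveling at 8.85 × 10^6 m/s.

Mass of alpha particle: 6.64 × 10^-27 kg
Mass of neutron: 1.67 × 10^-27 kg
The neutron has the longer wavelength.

Using λ = h/(mv), since both particles have the same velocity, the wavelength depends only on mass.

For alpha particle: λ₁ = h/(m₁v) = 1.13 × 10^-14 m
For neutron: λ₂ = h/(m₂v) = 4.48 × 10^-14 m

Since λ ∝ 1/m at constant velocity, the lighter particle has the longer wavelength.

The neutron has the longer de Broglie wavelength.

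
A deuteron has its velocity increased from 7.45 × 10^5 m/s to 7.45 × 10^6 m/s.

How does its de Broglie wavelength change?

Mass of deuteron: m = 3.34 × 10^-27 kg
The wavelength decreases by a factor of 10.

Using λ = h/(mv):

Initial wavelength: λ₁ = h/(mv₁) = 2.66 × 10^-13 m
Final wavelength: λ₂ = h/(mv₂) = 2.66 × 10^-14 m

Since λ ∝ 1/v, when velocity increases by a factor of 10, the wavelength decreases by a factor of 10.

λ₂/λ₁ = v₁/v₂ = 1/10

The wavelength decreases by a factor of 10.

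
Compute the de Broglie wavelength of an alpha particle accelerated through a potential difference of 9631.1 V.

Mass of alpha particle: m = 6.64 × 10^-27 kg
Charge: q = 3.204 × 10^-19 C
1.04 × 10^-13 m

When a particle is accelerated through voltage V, it gains kinetic energy KE = qV.

The de Broglie wavelength is then λ = h/√(2mqV):

λ = h/√(2mqV)
λ = (6.626 × 10^-34 J·s) / √(2 × 6.64 × 10^-27 kg × 3.204 × 10^-19 C × 9631.1 V)
λ = 1.04 × 10^-13 m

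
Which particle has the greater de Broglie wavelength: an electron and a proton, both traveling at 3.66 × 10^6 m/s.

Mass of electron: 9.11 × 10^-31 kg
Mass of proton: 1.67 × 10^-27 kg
The electron has the longer wavelength.

Using λ = h/(mv), since both particles have the same velocity, the wavelength depends only on mass.

For electron: λ₁ = h/(m₁v) = 1.99 × 10^-10 m
For proton: λ₂ = h/(m₂v) = 1.08 × 10^-13 m

Since λ ∝ 1/m at constant velocity, the lighter particle has the longer wavelength.

The electron has the longer de Broglie wavelength.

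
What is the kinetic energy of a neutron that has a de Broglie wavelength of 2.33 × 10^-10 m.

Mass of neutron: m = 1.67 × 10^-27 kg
2.42 × 10^-21 J (or 0.0151 eV)

From λ = h/√(2mKE), we solve for KE:

λ² = h²/(2mKE)
KE = h²/(2mλ²)
KE = (6.626 × 10^-34 J·s)² / (2 × 1.67 × 10^-27 kg × (2.33 × 10^-10 m)²)
KE = 2.42 × 10^-21 J
KE = 0.0151 eV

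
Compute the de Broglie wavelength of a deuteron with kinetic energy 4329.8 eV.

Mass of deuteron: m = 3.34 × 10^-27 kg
3.08 × 10^-13 m

Using λ = h/√(2mKE):

First convert KE to Joules: KE = 4329.8 eV = 6.937 × 10^-16 J

λ = h/√(2mKE)
λ = (6.626 × 10^-34 J·s) / √(2 × 3.34 × 10^-27 kg × 6.937 × 10^-16 J)
λ = 3.08 × 10^-13 m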